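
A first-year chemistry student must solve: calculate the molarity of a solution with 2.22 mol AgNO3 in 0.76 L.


M = n/V = 2.22/0.76 = 2.921 mol/L

2.921 M


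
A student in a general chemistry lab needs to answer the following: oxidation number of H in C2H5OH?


H is +1 with nonmetals
Oxidation number: +1

+1


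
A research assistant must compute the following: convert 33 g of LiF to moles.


M(LiF) = 25.94 g/mol
n = mass/M = 33/25.94 = 1.2722 mol

1.2722 mol


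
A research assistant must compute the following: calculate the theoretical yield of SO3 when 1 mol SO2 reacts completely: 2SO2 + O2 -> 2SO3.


Mole ratio SO3:SO2 = 2:2
n(SO3) = 1 × 2/2 = 1.000 mol
mass = 1.000 × 80.07 = 80.07 g

80.07 g


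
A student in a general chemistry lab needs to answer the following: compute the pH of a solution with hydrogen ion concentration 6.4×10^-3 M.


pH = -log10([H+]) = -log10(6.4×10^-3)
= 3 - log10(6.4)
= 3 - 0.81
= 2.19

2.19


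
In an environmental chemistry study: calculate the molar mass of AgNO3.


M(AgNO3) = 1×107.87 + 1×14.01 + 3×16.0
= 107.87 + 14.01 + 48.0
= 169.88 g/mol

169.88 g/mol


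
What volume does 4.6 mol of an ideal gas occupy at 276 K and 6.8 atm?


PV = nRT  (R = 0.08206 L·atm/(mol·K))
V = nRT/P = 4.6×0.08206×276/6.8
= 15.321 L

15.321 L


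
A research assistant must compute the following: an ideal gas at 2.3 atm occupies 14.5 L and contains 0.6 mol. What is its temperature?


PV = nRT  (R = 0.08206 L·atm/(mol·K))
T = PV/(nR) = 2.3×14.5/(0.6×0.08206)
= 33.35/0.049236
= 677.35 K

677.35 K


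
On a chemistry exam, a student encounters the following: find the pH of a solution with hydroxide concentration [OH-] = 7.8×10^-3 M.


pOH = -log10([OH-]) = -log10(7.8×10^-3)
= 3 - log10(7.8) = 2.11
pH = 14 - pOH = 14 - 2.11 = 11.89

11.89


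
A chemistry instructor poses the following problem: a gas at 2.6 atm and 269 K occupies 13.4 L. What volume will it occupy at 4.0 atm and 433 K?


P1V1/T1 = P2V2/T2
V2 = P1V1T2/(T1P2)
= 2.6×13.4×433/(269×4.0)
= 14.02 L

14.02 L


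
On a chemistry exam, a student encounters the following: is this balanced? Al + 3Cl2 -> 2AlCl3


Equation: Al + 3Cl2 -> 2AlCl3
Check atoms: Al: 1≠2, Cl: 6=6
Not balanced

No, not balanced


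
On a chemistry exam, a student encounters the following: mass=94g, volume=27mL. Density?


ρ = mass/volume
= 94/27
= 3.481 g/mL

3.481 g/mL


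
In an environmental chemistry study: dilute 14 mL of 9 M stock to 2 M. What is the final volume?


C1V1 = C2V2
9 × 14 = 2 × V2
V2 = 126/2 = 63.0 mL

63.0 mL


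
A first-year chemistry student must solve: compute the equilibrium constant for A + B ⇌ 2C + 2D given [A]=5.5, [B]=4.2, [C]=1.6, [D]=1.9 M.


Kc = [C]^2[D]^2/([A][B])
= (1.6^2 × 1.9^2)/(5.5^1 × 4.2^1)
= 9.2416/23.1
= 0.4001

0.4001


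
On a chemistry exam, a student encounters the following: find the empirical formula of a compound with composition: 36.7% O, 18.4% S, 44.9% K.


Assume 100 g sample. Moles of each element:
  O: 36.7/16.0 = 2.294 mol
  S: 18.4/32.07 = 0.574 mol
  K: 44.9/39.1 = 1.148 mol
Divide by smallest (0.574):
  O: 2.294/0.574 = 4.0
  S: 0.574/0.574 = 1.0
  K: 1.148/0.574 = 2.0
Empirical formula: K2SO4

K2SO4


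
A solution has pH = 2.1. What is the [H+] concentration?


[H+] = 10^(-pH) = 10^(-2.1)
= 7.94×10^-3 M

7.94×10^-3 M


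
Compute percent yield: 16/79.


% yield = actual/theoretical × 100
= 16/79 × 100
= 20.25%

20.25%


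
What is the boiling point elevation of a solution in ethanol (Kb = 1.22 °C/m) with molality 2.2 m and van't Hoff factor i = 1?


ΔTb = Kb × m × i
= 1.22 × 2.2 × 1
= 2.684 °C

2.684 °C


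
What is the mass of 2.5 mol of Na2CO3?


M(Na2CO3) = 105.99 g/mol
mass = n × M = 2.5 × 105.99 = 264.98 g

264.98 g


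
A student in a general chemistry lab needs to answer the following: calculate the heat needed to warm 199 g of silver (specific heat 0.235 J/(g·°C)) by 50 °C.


q = mcΔT = 199 × 0.235 × 50
= 2338.25 J

2338.25 J


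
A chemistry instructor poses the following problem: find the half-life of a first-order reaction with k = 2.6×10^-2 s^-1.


t½ = ln2/k = 0.693147/(2.6×10^-2 s^-1)
= 26.66 s

26.66 s


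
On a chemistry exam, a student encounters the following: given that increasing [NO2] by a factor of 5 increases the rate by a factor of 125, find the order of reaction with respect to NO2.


rate ∝ [NO2]^n
5^n = 125 → n = 3
Order in NO2: 3

3


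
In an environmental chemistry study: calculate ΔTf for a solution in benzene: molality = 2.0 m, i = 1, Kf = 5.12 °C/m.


ΔTf = Kf × m × i
= 5.12 × 2.0 × 1
= 10.24 °C

10.24 °C


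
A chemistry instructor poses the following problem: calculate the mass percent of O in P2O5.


M(P2O5) = 2×30.97 + 5×16.0 = 141.94 g/mol
Mass of O = 5 × 16.0 = 80.00 g/mol
% O = 80.00/141.94 × 100 = 56.36%

56.36%


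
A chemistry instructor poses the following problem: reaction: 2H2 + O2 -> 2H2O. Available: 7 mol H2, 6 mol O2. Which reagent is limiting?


Mole ratio available / coefficient:
  H2: 7/2 = 3.500
  O2: 6/1 = 6.000
Smaller ratio is limiting.

H2


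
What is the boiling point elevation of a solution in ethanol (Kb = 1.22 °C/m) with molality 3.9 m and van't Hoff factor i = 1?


ΔTb = Kb × m × i
= 1.22 × 3.9 × 1
= 4.758 °C

4.758 °C


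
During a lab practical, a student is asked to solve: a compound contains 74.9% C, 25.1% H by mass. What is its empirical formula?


Assume 100 g sample. Moles of each element:
  C: 74.9/12.01 = 6.236 mol
  H: 25.1/1.008 = 24.901 mol
Divide by smallest (6.236):
  C: 6.236/6.236 = 1.0
  H: 24.901/6.236 = 3.99
Empirical formula: CH4

CH4


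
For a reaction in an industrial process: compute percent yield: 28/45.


% yield = actual/theoretical × 100
= 28/45 × 100
= 62.22%

62.22%


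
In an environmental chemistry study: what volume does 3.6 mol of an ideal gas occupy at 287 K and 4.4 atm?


PV = nRT  (R = 0.08206 L·atm/(mol·K))
V = nRT/P = 3.6×0.08206×287/4.4
= 19.269 L

19.269 L


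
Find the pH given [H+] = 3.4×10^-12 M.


pH = -log10([H+]) = -log10(3.4×10^-12)
= 12 - log10(3.4)
= 12 - 0.53
= 11.47

11.47


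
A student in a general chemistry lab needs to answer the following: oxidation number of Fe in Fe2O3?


2x + 3(-2) = 0, so x = +3
Oxidation number: +3

+3


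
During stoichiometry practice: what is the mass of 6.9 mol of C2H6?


M(C2H6) = 30.07 g/mol
mass = n × M = 6.9 × 30.07 = 207.48 g

207.48 g


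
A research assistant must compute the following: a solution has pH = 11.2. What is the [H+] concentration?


[H+] = 10^(-pH) = 10^(-11.2)
= 6.31×10^-12 M

6.31×10^-12 M


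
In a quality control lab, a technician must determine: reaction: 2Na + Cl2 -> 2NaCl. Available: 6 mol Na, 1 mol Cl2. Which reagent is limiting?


Mole ratio available / coefficient:
  Na: 6/2 = 3.000
  Cl2: 1/1 = 1.000
Smaller ratio is limiting.

Cl2


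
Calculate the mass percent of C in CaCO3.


M(CaCO3) = 1×40.08 + 1×12.01 + 3×16.0 = 100.09 g/mol
Mass of C = 1 × 12.01 = 12.01 g/mol
% C = 12.01/100.09 × 100 = 12.00%

12.00%


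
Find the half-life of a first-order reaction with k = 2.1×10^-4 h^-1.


t½ = ln2/k = 0.693147/(2.1×10^-4 h^-1)
= 3301 h

3301 h


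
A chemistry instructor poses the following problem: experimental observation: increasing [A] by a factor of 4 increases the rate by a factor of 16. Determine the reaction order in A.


rate ∝ [A]^n
4^n = 16 → n = 2
Order in A: 2

2


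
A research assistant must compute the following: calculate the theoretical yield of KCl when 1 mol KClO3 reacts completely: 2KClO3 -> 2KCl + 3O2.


Mole ratio KCl:KClO3 = 2:2
n(KCl) = 1 × 2/2 = 1.000 mol
mass = 1.000 × 74.55 = 74.55 g

74.55 g


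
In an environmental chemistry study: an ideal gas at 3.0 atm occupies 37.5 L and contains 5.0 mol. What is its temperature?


PV = nRT  (R = 0.08206 L·atm/(mol·K))
T = PV/(nR) = 3.0×37.5/(5.0×0.08206)
= 112.50/0.410300
= 274.19 K

274.19 K


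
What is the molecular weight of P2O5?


M(P2O5) = 2×30.97 + 5×16.0
= 61.94 + 80.0
= 141.94 g/mol

141.94 g/mol


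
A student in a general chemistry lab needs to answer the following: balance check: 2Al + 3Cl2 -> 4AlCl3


Equation: 2Al + 3Cl2 -> 4AlCl3
Check atoms: Al: 2≠4, Cl: 6≠12
Not balanced

No, not balanced


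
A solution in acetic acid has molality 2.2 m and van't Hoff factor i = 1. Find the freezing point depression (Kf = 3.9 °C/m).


ΔTf = Kf × m × i
= 3.9 × 2.2 × 1
= 8.58 °C

8.58 °C


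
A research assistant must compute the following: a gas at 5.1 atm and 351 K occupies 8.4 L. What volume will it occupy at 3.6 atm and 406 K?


P1V1/T1 = P2V2/T2
V2 = P1V1T2/(T1P2)
= 5.1×8.4×406/(351×3.6)
= 13.765 L

13.765 L


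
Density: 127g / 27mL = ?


ρ = mass/volume
= 127/27
= 4.704 g/mL

4.704 g/mL


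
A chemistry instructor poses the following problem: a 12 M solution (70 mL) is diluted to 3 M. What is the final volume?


C1V1 = C2V2
12 × 70 = 3 × V2
V2 = 840/3 = 280.0 mL

280.0 mL


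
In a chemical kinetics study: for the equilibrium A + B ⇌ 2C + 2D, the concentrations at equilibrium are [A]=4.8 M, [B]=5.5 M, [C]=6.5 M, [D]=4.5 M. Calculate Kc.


Kc = [C]^2[D]^2/([A][B])
= (6.5^2 × 4.5^2)/(4.8^1 × 5.5^1)
= 855.5625/26.4
= 32.41

32.41


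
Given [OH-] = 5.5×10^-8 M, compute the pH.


pOH = -log10([OH-]) = -log10(5.5×10^-8)
= 8 - log10(5.5) = 7.26
pH = 14 - pOH = 14 - 7.26 = 6.74

6.74


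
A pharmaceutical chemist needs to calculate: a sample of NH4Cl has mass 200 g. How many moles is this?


M(NH4Cl) = 53.49 g/mol
n = mass/M = 200/53.49 = 3.739 mol

3.739 mol


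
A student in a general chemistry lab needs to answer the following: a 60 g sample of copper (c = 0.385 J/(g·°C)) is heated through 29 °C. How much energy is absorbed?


q = mcΔT = 60 × 0.385 × 29
= 669.90 J

669.90 J


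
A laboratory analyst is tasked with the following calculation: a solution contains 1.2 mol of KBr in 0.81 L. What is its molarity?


M = n/V = 1.2/0.81 = 1.481 mol/L

1.481 M


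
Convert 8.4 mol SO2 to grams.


M(SO2) = 64.07 g/mol
mass = n × M = 8.4 × 64.07 = 538.19 g

538.19 g


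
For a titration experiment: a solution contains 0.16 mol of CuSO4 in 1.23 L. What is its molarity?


M = n/V = 0.16/1.23 = 0.130 mol/L

0.130 M


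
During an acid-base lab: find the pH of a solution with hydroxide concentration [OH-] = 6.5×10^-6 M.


pOH = -log10([OH-]) = -log10(6.5×10^-6)
= 6 - log10(6.5) = 5.19
pH = 14 - pOH = 14 - 5.19 = 8.81

8.81


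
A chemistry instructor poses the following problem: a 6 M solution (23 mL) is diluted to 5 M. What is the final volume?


C1V1 = C2V2
6 × 23 = 5 × V2
V2 = 138/5 = 27.6 mL

27.6 mL


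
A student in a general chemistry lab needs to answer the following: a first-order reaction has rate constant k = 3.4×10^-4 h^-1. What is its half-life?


t½ = ln2/k = 0.693147/(3.4×10^-4 h^-1)
= 2039 h

2039 h


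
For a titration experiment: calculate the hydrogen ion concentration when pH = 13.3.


[H+] = 10^(-pH) = 10^(-13.3)
= 5.01×10^-14 M

5.01×10^-14 M


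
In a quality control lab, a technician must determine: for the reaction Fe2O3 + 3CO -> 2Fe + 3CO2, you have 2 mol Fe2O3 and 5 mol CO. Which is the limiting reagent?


Mole ratio available / coefficient:
  Fe2O3: 2/1 = 2.000
  CO: 5/3 = 1.667
Smaller ratio is limiting.

CO


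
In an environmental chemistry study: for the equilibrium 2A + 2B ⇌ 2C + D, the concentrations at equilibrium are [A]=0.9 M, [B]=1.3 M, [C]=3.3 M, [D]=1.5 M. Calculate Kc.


Kc = [C]^2[D]/([A]^2[B]^2)
= (3.3^2 × 1.5^1)/(0.9^2 × 1.3^2)
= 16.335/1.3689
= 11.93

11.93


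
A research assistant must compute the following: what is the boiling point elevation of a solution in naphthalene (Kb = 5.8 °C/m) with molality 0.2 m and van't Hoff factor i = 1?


ΔTb = Kb × m × i
= 5.8 × 0.2 × 1
= 1.16 °C

1.16 °C


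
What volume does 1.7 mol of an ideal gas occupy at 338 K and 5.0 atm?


PV = nRT  (R = 0.08206 L·atm/(mol·K))
V = nRT/P = 1.7×0.08206×338/5.0
= 9.43 L

9.43 L


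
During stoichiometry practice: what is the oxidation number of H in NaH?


H with a metal (hydride): -1
Oxidation number: -1

-1


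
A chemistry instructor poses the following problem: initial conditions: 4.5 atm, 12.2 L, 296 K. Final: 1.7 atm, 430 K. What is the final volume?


P1V1/T1 = P2V2/T2
V2 = P1V1T2/(T1P2)
= 4.5×12.2×430/(296×1.7)
= 46.914 L

46.914 L


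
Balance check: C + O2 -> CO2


Equation: C + O2 -> CO2
Check atoms: C: 1=1, O: 2=2
Balanced

Yes, balanced


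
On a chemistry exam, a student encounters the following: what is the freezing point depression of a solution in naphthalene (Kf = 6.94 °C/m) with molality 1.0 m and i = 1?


ΔTf = Kf × m × i
= 6.94 × 1.0 × 1
= 6.94 °C

6.94 °C


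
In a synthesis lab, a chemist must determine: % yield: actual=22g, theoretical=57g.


% yield = actual/theoretical × 100
= 22/57 × 100
= 38.6%

38.6%


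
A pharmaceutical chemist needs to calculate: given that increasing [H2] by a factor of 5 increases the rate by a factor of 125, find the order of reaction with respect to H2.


rate ∝ [H2]^n
5^n = 125 → n = 3
Order in H2: 3

3


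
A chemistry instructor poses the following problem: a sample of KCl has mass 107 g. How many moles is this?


M(KCl) = 74.55 g/mol
n = mass/M = 107/74.55 = 1.4353 mol

1.4353 mol


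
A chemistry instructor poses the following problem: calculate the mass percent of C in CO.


M(CO) = 1×12.01 + 1×16.0 = 28.01 g/mol
Mass of C = 1 × 12.01 = 12.01 g/mol
% C = 12.01/28.01 × 100 = 42.88%

42.88%


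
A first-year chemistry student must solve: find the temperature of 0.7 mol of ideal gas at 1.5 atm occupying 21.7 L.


PV = nRT  (R = 0.08206 L·atm/(mol·K))
T = PV/(nR) = 1.5×21.7/(0.7×0.08206)
= 32.55/0.057442
= 566.66 K

566.66 K


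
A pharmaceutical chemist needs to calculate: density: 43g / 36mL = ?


ρ = mass/volume
= 43/36
= 1.194 g/mL

1.194 g/mL


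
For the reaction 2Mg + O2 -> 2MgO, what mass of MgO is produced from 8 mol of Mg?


Mole ratio MgO:Mg = 2:2
n(MgO) = 8 × 2/2 = 8.000 mol
mass = 8.000 × 40.31 = 322.48 g

322.48 g


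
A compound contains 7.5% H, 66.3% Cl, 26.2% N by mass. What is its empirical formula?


Assume 100 g sample. Moles of each element:
  H: 7.5/1.008 = 7.44 mol
  Cl: 66.3/35.45 = 1.87 mol
  N: 26.2/14.01 = 1.87 mol
Divide by smallest (1.87):
  H: 7.44/1.87 = 3.98
  Cl: 1.87/1.87 = 1.0
  N: 1.87/1.87 = 1.0
Empirical formula: NH4Cl

NH4Cl


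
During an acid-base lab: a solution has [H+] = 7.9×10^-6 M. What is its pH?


pH = -log10([H+]) = -log10(7.9×10^-6)
= 6 - log10(7.9)
= 6 - 0.9
= 5.1

5.1


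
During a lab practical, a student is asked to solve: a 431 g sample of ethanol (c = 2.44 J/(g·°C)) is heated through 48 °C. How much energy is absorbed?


q = mcΔT = 431 × 2.44 × 48
= 50478.72 J

50478.72 J


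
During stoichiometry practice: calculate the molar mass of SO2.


M(SO2) = 1×32.07 + 2×16.0
= 32.07 + 32.0
= 64.07 g/mol

64.07 g/mol


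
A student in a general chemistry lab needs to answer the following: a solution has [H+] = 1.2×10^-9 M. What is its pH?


pH = -log10([H+]) = -log10(1.2×10^-9)
= 9 - log10(1.2)
= 9 - 0.08
= 8.92

8.92


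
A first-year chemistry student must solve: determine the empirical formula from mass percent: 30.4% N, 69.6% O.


Assume 100 g sample. Moles of each element:
  N: 30.4/14.01 = 2.17 mol
  O: 69.6/16.0 = 4.35 mol
Divide by smallest (2.17):
  N: 2.17/2.17 = 1.0
  O: 4.35/2.17 = 2.0
Empirical formula: NO2

NO2


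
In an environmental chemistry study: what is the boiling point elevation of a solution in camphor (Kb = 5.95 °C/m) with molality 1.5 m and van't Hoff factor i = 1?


ΔTb = Kb × m × i
= 5.95 × 1.5 × 1
= 8.925 °C

8.925 °C


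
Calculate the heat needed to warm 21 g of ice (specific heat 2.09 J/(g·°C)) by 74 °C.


q = mcΔT = 21 × 2.09 × 74
= 3247.86 J

3247.86 J


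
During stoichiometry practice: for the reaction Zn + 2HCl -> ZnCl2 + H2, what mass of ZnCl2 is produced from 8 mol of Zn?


Mole ratio ZnCl2:Zn = 1:1
n(ZnCl2) = 8 × 1/1 = 8.000 mol
mass = 8.000 × 136.28 = 1090.24 g

1090.24 g


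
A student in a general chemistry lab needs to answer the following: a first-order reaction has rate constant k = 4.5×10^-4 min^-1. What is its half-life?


t½ = ln2/k = 0.693147/(4.5×10^-4 min^-1)
= 1540 min

1540 min


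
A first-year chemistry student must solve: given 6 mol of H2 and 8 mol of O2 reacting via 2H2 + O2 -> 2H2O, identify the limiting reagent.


Mole ratio available / coefficient:
  H2: 6/2 = 3.000
  O2: 8/1 = 8.000
Smaller ratio is limiting.

H2


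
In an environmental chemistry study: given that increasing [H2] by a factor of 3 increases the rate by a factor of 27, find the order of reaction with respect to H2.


rate ∝ [H2]^n
3^n = 27 → n = 3
Order in H2: 3

3


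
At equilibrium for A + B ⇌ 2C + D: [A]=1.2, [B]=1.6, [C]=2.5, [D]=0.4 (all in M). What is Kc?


Kc = [C]^2[D]/([A][B])
= (2.5^2 × 0.4^1)/(1.2^1 × 1.6^1)
= 2.5/1.92
= 1.302

1.302


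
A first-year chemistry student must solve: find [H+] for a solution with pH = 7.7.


[H+] = 10^(-pH) = 10^(-7.7)
= 2.0×10^-8 M

2.0×10^-8 M


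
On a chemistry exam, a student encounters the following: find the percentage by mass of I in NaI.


M(NaI) = 1×22.99 + 1×126.9 = 149.89 g/mol
Mass of I = 1 × 126.9 = 126.90 g/mol
% I = 126.90/149.89 × 100 = 84.66%

84.66%


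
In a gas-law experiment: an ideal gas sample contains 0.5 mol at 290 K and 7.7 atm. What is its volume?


PV = nRT  (R = 0.08206 L·atm/(mol·K))
V = nRT/P = 0.5×0.08206×290/7.7
= 1.545 L

1.545 L


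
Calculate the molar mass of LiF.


M(LiF) = 1×6.94 + 1×19.0
= 6.94 + 19.0
= 25.94 g/mol

25.94 g/mol


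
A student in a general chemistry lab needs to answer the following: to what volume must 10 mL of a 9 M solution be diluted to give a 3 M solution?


C1V1 = C2V2
9 × 10 = 3 × V2
V2 = 90/3 = 30.0 mL

30.0 mL


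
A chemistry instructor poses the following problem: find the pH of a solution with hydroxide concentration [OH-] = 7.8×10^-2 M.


pOH = -log10([OH-]) = -log10(7.8×10^-2)
= 2 - log10(7.8) = 1.11
pH = 14 - pOH = 14 - 1.11 = 12.89

12.89


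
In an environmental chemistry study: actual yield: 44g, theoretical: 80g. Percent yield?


% yield = actual/theoretical × 100
= 44/80 × 100
= 55.0%

55.0%


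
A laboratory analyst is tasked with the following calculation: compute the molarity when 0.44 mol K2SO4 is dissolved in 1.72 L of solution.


M = n/V = 0.44/1.72 = 0.256 mol/L

0.256 M


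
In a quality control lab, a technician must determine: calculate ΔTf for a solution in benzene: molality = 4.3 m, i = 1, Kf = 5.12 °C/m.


ΔTf = Kf × m × i
= 5.12 × 4.3 × 1
= 22.016 °C

22.016 °C


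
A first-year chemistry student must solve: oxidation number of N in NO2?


x + 2(-2) = 0, so x = +4
Oxidation number: +4

+4


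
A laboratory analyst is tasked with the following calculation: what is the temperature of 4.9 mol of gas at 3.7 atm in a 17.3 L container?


PV = nRT  (R = 0.08206 L·atm/(mol·K))
T = PV/(nR) = 3.7×17.3/(4.9×0.08206)
= 64.01/0.402094
= 159.19 K

159.19 K


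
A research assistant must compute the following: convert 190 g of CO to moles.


M(CO) = 28.01 g/mol
n = mass/M = 190/28.01 = 6.7833 mol

6.7833 mol


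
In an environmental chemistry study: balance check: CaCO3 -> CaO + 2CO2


Equation: CaCO3 -> CaO + 2CO2
Check atoms: C: 1≠2, Ca: 1=1, O: 3≠5
Not balanced

No, not balanced


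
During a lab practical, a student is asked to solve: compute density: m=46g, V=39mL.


ρ = mass/volume
= 46/39
= 1.179 g/mL

1.179 g/mL


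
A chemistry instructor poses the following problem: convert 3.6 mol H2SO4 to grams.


M(H2SO4) = 98.09 g/mol
mass = n × M = 3.6 × 98.09 = 353.12 g

353.12 g


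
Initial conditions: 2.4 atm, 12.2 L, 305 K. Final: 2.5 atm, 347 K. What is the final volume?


P1V1/T1 = P2V2/T2
V2 = P1V1T2/(T1P2)
= 2.4×12.2×347/(305×2.5)
= 13.325 L

13.325 L


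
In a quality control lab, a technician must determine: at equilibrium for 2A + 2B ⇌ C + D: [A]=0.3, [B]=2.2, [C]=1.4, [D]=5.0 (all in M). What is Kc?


Kc = [C][D]/([A]^2[B]^2)
= (1.4^1 × 5.0^1)/(0.3^2 × 2.2^2)
= 7/0.4356
= 16.07

16.07


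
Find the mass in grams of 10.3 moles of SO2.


M(SO2) = 64.07 g/mol
mass = n × M = 10.3 × 64.07 = 659.92 g

659.92 g


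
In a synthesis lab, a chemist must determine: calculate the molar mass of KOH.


M(KOH) = 1×39.1 + 1×16.0 + 1×1.008
= 39.1 + 16.0 + 1.01
= 56.11 g/mol

56.11 g/mol


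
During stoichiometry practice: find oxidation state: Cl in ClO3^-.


x + 3(-2) = -1, so x = +5
Oxidation number: +5

+5


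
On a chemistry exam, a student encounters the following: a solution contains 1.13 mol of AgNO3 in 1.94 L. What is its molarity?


M = n/V = 1.13/1.94 = 0.582 mol/L

0.582 M


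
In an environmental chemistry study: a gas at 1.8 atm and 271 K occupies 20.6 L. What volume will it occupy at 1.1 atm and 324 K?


P1V1/T1 = P2V2/T2
V2 = P1V1T2/(T1P2)
= 1.8×20.6×324/(271×1.1)
= 40.302 L

40.302 L


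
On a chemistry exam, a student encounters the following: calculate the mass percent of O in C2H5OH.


M(C2H5OH) = 2×12.01 + 6×1.008 + 1×16.0 = 46.068 g/mol
Mass of O = 1 × 16.0 = 16.00 g/mol
% O = 16.00/46.068 × 100 = 34.73%

34.73%


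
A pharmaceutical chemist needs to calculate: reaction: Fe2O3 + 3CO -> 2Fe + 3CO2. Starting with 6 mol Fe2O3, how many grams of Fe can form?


Mole ratio Fe:Fe2O3 = 2:1
n(Fe) = 6 × 2/1 = 12.000 mol
mass = 12.000 × 55.85 = 670.2 g

670.2 g


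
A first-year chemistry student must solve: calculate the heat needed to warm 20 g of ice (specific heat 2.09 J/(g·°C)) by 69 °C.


q = mcΔT = 20 × 2.09 × 69
= 2884.20 J

2884.20 J


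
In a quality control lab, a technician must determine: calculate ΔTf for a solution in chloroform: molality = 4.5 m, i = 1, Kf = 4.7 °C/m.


ΔTf = Kf × m × i
= 4.7 × 4.5 × 1
= 21.15 °C

21.15 °C


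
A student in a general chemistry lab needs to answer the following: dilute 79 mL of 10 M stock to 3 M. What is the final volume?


C1V1 = C2V2
10 × 79 = 3 × V2
V2 = 790/3 = 263.33 mL

263.33 mL


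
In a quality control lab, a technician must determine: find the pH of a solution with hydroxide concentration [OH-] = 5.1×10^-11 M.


pOH = -log10([OH-]) = -log10(5.1×10^-11)
= 11 - log10(5.1) = 10.29
pH = 14 - pOH = 14 - 10.29 = 3.71

3.71


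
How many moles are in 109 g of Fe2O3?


M(Fe2O3) = 159.7 g/mol
n = mass/M = 109/159.7 = 0.6825 mol

0.6825 mol


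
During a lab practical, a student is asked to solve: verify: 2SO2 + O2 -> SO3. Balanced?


Equation: 2SO2 + O2 -> SO3
Check atoms: O: 6≠3, S: 2≠1
Not balanced

No, not balanced


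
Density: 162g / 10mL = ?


ρ = mass/volume
= 162/10
= 16.2 g/mL

16.2 g/mL


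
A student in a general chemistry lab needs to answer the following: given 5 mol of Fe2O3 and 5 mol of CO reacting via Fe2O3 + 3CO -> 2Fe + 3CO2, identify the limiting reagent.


Mole ratio available / coefficient:
  Fe2O3: 5/1 = 5.000
  CO: 5/3 = 1.667
Smaller ratio is limiting.

CO


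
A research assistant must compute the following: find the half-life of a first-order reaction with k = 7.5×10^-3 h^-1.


t½ = ln2/k = 0.693147/(7.5×10^-3 h^-1)
= 92.42 h

92.42 h


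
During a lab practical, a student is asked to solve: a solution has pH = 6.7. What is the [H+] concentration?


[H+] = 10^(-pH) = 10^(-6.7)
= 2.0×10^-7 M

2.0×10^-7 M


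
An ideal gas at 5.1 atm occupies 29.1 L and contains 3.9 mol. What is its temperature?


PV = nRT  (R = 0.08206 L·atm/(mol·K))
T = PV/(nR) = 5.1×29.1/(3.9×0.08206)
= 148.41/0.320034
= 463.73 K

463.73 K


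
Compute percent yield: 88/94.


% yield = actual/theoretical × 100
= 88/94 × 100
= 93.62%

93.62%


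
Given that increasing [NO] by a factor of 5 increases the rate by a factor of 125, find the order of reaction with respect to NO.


rate ∝ [NO]^n
5^n = 125 → n = 3
Order in NO: 3

3


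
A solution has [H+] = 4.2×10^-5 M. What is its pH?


pH = -log10([H+]) = -log10(4.2×10^-5)
= 5 - log10(4.2)
= 5 - 0.62
= 4.38

4.38


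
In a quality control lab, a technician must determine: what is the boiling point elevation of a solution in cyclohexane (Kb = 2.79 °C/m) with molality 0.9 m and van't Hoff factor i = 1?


ΔTb = Kb × m × i
= 2.79 × 0.9 × 1
= 2.511 °C

2.511 °C


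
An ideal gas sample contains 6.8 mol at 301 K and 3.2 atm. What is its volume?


PV = nRT  (R = 0.08206 L·atm/(mol·K))
V = nRT/P = 6.8×0.08206×301/3.2
= 52.488 L

52.488 L


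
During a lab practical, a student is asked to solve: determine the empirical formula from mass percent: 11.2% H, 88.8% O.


Assume 100 g sample. Moles of each element:
  H: 11.2/1.008 = 11.111 mol
  O: 88.8/16.0 = 5.55 mol
Divide by smallest (5.55):
  H: 11.111/5.55 = 2.0
  O: 5.55/5.55 = 1.0
Empirical formula: H2O

H2O


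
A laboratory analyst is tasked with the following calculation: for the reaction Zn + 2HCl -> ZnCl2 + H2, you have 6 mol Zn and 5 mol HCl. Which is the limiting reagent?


Mole ratio available / coefficient:
  Zn: 6/1 = 6.000
  HCl: 5/2 = 2.500
Smaller ratio is limiting.

HCl


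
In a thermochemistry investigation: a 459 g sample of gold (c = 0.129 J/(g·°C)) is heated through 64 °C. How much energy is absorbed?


q = mcΔT = 459 × 0.129 × 64
= 3789.50 J

3789.50 J


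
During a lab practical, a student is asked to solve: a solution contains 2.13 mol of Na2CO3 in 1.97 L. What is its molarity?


M = n/V = 2.13/1.97 = 1.081 mol/L

1.081 M


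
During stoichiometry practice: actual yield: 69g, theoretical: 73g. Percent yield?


% yield = actual/theoretical × 100
= 69/73 × 100
= 94.52%

94.52%


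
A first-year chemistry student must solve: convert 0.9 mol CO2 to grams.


M(CO2) = 44.01 g/mol
mass = n × M = 0.9 × 44.01 = 39.61 g

39.61 g


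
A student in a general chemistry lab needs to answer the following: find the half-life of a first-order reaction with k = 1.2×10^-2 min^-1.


t½ = ln2/k = 0.693147/(1.2×10^-2 min^-1)
= 57.76 min

57.76 min


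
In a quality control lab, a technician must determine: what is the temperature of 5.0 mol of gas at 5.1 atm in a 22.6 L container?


PV = nRT  (R = 0.08206 L·atm/(mol·K))
T = PV/(nR) = 5.1×22.6/(5.0×0.08206)
= 115.26/0.410300
= 280.92 K

280.92 K


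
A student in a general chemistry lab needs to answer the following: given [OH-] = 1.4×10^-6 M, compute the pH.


pOH = -log10([OH-]) = -log10(1.4×10^-6)
= 6 - log10(1.4) = 5.85
pH = 14 - pOH = 14 - 5.85 = 8.15

8.15


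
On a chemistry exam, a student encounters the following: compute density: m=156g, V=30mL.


ρ = mass/volume
= 156/30
= 5.2 g/mL

5.2 g/mL


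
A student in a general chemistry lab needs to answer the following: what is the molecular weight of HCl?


M(HCl) = 1×1.008 + 1×35.45
= 1.01 + 35.45
= 36.46 g/mol

36.46 g/mol


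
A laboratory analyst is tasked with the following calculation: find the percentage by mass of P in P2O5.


M(P2O5) = 2×30.97 + 5×16.0 = 141.94 g/mol
Mass of P = 2 × 30.97 = 61.94 g/mol
% P = 61.94/141.94 × 100 = 43.64%

43.64%


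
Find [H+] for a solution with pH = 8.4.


[H+] = 10^(-pH) = 10^(-8.4)
= 3.98×10^-9 M

3.98×10^-9 M


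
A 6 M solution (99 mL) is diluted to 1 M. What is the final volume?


C1V1 = C2V2
6 × 99 = 1 × V2
V2 = 594/1 = 594.0 mL

594.0 mL


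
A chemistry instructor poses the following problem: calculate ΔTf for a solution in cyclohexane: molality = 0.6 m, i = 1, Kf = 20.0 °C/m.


ΔTf = Kf × m × i
= 20.0 × 0.6 × 1
= 12.0 °C

12.0 °C


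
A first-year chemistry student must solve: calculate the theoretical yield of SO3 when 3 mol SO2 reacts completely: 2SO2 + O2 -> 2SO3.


Mole ratio SO3:SO2 = 2:2
n(SO3) = 3 × 2/2 = 3.000 mol
mass = 3.000 × 80.07 = 240.21 g

240.21 g


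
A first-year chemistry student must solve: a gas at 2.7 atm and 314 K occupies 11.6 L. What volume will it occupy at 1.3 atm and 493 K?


P1V1/T1 = P2V2/T2
V2 = P1V1T2/(T1P2)
= 2.7×11.6×493/(314×1.3)
= 37.826 L

37.826 L


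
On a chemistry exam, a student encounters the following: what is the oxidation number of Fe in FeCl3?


x + 3(-1) = 0, so x = +3
Oxidation number: +3

+3


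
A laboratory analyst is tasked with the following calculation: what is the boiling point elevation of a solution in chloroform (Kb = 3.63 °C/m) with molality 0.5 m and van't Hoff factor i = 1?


ΔTb = Kb × m × i
= 3.63 × 0.5 × 1
= 1.815 °C

1.815 °C


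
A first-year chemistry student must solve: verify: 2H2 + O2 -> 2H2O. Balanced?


Equation: 2H2 + O2 -> 2H2O
Check atoms: H: 4=4, O: 2=2
Balanced

Yes, balanced


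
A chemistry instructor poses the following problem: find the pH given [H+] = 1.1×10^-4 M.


pH = -log10([H+]) = -log10(1.1×10^-4)
= 4 - log10(1.1)
= 4 - 0.04
= 3.96

3.96


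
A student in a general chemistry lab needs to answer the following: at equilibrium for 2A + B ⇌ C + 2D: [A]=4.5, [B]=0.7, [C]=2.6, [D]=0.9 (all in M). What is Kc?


Kc = [C][D]^2/([A]^2[B])
= (2.6^1 × 0.9^2)/(4.5^2 × 0.7^1)
= 2.106/14.175
= 0.1486

0.1486


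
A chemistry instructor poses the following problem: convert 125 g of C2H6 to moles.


M(C2H6) = 30.07 g/mol
n = mass/M = 125/30.07 = 4.157 mol

4.157 mol


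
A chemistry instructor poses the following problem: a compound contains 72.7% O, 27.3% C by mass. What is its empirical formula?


Assume 100 g sample. Moles of each element:
  O: 72.7/16.0 = 4.544 mol
  C: 27.3/12.01 = 2.273 mol
Divide by smallest (2.273):
  O: 4.544/2.273 = 2.0
  C: 2.273/2.273 = 1.0
Empirical formula: CO2

CO2


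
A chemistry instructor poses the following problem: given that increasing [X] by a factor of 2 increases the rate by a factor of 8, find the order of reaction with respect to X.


rate ∝ [X]^n
2^n = 8 → n = 3
Order in X: 3

3


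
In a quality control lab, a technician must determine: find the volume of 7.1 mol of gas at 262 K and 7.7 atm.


PV = nRT  (R = 0.08206 L·atm/(mol·K))
V = nRT/P = 7.1×0.08206×262/7.7
= 19.824 L

19.824 L


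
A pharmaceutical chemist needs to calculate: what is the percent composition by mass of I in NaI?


M(NaI) = 1×22.99 + 1×126.9 = 149.89 g/mol
Mass of I = 1 × 126.9 = 126.90 g/mol
% I = 126.90/149.89 × 100 = 84.66%

84.66%


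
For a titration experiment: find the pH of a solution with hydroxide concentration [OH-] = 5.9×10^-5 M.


pOH = -log10([OH-]) = -log10(5.9×10^-5)
= 5 - log10(5.9) = 4.23
pH = 14 - pOH = 14 - 4.23 = 9.77

9.77


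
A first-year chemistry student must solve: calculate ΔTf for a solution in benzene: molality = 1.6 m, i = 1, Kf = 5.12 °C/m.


ΔTf = Kf × m × i
= 5.12 × 1.6 × 1
= 8.192 °C

8.192 °C


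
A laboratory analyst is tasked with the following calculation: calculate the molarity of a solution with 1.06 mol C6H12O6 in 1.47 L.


M = n/V = 1.06/1.47 = 0.721 mol/L

0.721 M


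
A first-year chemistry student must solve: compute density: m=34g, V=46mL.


ρ = mass/volume
= 34/46
= 0.739 g/mL

0.739 g/mL


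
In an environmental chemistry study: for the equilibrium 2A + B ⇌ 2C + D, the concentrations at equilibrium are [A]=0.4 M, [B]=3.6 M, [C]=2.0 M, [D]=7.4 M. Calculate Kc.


Kc = [C]^2[D]/([A]^2[B])
= (2.0^2 × 7.4^1)/(0.4^2 × 3.6^1)
= 29.6/0.576
= 51.39

51.39


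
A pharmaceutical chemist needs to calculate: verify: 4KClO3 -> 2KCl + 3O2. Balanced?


Equation: 4KClO3 -> 2KCl + 3O2
Check atoms: Cl: 4≠2, K: 4≠2, O: 12≠6
Not balanced

No, not balanced


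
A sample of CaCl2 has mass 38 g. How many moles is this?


M(CaCl2) = 110.98 g/mol
n = mass/M = 38/110.98 = 0.3424 mol

0.3424 mol


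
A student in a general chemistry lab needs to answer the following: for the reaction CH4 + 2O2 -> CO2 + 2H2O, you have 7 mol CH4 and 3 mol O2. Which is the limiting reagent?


Mole ratio available / coefficient:
  CH4: 7/1 = 7.000
  O2: 3/2 = 1.500
Smaller ratio is limiting.

O2


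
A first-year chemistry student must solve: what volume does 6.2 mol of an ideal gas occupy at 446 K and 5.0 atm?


PV = nRT  (R = 0.08206 L·atm/(mol·K))
V = nRT/P = 6.2×0.08206×446/5.0
= 45.382 L

45.382 L


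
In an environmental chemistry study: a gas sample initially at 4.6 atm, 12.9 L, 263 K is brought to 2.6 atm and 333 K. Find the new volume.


P1V1/T1 = P2V2/T2
V2 = P1V1T2/(T1P2)
= 4.6×12.9×333/(263×2.6)
= 28.898 L

28.898 L


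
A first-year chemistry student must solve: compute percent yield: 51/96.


% yield = actual/theoretical × 100
= 51/96 × 100
= 53.12%

53.12%


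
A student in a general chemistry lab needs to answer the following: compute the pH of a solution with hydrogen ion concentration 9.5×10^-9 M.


pH = -log10([H+]) = -log10(9.5×10^-9)
= 9 - log10(9.5)
= 9 - 0.98
= 8.02

8.02


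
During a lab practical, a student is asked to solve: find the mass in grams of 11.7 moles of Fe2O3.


M(Fe2O3) = 159.7 g/mol
mass = n × M = 11.7 × 159.7 = 1868.49 g

1868.49 g


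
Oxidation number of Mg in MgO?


Group 2 metal: +2
Oxidation number: +2

+2


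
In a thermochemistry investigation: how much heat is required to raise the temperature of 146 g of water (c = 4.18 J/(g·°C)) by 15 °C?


q = mcΔT = 146 × 4.18 × 15
= 9154.20 J

9154.20 J


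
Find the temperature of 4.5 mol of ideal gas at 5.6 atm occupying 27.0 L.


PV = nRT  (R = 0.08206 L·atm/(mol·K))
T = PV/(nR) = 5.6×27.0/(4.5×0.08206)
= 151.20/0.369270
= 409.46 K

409.46 K


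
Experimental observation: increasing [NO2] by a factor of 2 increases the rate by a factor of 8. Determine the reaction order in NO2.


rate ∝ [NO2]^n
2^n = 8 → n = 3
Order in NO2: 3

3


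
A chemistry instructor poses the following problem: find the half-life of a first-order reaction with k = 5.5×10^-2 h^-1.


t½ = ln2/k = 0.693147/(5.5×10^-2 h^-1)
= 12.60 h

12.60 h


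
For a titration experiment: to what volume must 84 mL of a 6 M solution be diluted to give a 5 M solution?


C1V1 = C2V2
6 × 84 = 5 × V2
V2 = 504/5 = 100.8 mL

100.8 mL


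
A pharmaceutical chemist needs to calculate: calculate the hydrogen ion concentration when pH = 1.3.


[H+] = 10^(-pH) = 10^(-1.3)
= 5.01×10^-2 M

5.01×10^-2 M


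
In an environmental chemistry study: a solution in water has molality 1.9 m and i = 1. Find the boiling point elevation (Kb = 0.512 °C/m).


ΔTb = Kb × m × i
= 0.512 × 1.9 × 1
= 0.9728 °C

0.9728 °C


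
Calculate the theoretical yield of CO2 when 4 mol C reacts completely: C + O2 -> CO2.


Mole ratio CO2:C = 1:1
n(CO2) = 4 × 1/1 = 4.000 mol
mass = 4.000 × 44.01 = 176.04 g

176.04 g


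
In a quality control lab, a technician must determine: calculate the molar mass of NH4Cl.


M(NH4Cl) = 1×14.01 + 4×1.008 + 1×35.45
= 14.01 + 4.03 + 35.45
= 53.49 g/mol

53.49 g/mol


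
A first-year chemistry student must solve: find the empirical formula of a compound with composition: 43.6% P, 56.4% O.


Assume 100 g sample. Moles of each element:
  P: 43.6/30.97 = 1.408 mol
  O: 56.4/16.0 = 3.525 mol
Divide by smallest (1.408):
  P: 1.408/1.408 = 1.0
  O: 3.525/1.408 = 2.5
Multiply all ratios by 2 to obtain whole numbers.
Empirical formula: P2O5

P2O5


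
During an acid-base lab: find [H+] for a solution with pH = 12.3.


[H+] = 10^(-pH) = 10^(-12.3)
= 5.01×10^-13 M

5.01×10^-13 M


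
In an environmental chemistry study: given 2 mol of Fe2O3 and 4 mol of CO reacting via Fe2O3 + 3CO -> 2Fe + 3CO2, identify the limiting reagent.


Mole ratio available / coefficient:
  Fe2O3: 2/1 = 2.000
  CO: 4/3 = 1.333
Smaller ratio is limiting.

CO


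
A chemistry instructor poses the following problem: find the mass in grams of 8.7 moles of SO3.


M(SO3) = 80.07 g/mol
mass = n × M = 8.7 × 80.07 = 696.61 g

696.61 g


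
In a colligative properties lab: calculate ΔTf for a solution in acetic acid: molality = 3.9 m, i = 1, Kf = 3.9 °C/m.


ΔTf = Kf × m × i
= 3.9 × 3.9 × 1
= 15.21 °C

15.21 °C


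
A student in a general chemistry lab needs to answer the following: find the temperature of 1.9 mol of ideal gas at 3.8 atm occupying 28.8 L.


PV = nRT  (R = 0.08206 L·atm/(mol·K))
T = PV/(nR) = 3.8×28.8/(1.9×0.08206)
= 109.44/0.155914
= 701.93 K

701.93 K


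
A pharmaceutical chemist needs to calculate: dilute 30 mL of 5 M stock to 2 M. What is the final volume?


C1V1 = C2V2
5 × 30 = 2 × V2
V2 = 150/2 = 75.0 mL

75.0 mL


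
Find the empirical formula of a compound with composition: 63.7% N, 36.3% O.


Assume 100 g sample. Moles of each element:
  N: 63.7/14.01 = 4.547 mol
  O: 36.3/16.0 = 2.269 mol
Divide by smallest (2.269):
  N: 4.547/2.269 = 2.0
  O: 2.269/2.269 = 1.0
Empirical formula: N2O

N2O


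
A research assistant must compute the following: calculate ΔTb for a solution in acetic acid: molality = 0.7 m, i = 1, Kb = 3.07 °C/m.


ΔTb = Kb × m × i
= 3.07 × 0.7 × 1
= 2.149 °C

2.149 °C


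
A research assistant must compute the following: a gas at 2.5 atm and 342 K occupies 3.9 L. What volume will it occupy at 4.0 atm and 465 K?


P1V1/T1 = P2V2/T2
V2 = P1V1T2/(T1P2)
= 2.5×3.9×465/(342×4.0)
= 3.314 L

3.314 L


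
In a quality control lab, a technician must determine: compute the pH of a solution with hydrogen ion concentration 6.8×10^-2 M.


pH = -log10([H+]) = -log10(6.8×10^-2)
= 2 - log10(6.8)
= 2 - 0.83
= 1.17

1.17


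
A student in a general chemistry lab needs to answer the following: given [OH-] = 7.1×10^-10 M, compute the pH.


pOH = -log10([OH-]) = -log10(7.1×10^-10)
= 10 - log10(7.1) = 9.15
pH = 14 - pOH = 14 - 9.15 = 4.85

4.85


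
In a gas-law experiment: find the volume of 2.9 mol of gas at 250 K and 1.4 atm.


PV = nRT  (R = 0.08206 L·atm/(mol·K))
V = nRT/P = 2.9×0.08206×250/1.4
= 42.495 L

42.495 L


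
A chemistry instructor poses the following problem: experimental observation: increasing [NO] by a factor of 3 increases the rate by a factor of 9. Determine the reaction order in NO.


rate ∝ [NO]^n
3^n = 9 → n = 2
Order in NO: 2

2


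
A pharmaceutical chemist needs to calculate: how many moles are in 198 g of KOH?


M(KOH) = 56.11 g/mol
n = mass/M = 198/56.11 = 3.5288 mol

3.5288 mol


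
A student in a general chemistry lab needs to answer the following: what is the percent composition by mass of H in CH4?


M(CH4) = 1×12.01 + 4×1.008 = 16.042 g/mol
Mass of H = 4 × 1.008 = 4.032 g/mol
% H = 4.032/16.042 × 100 = 25.13%

25.13%


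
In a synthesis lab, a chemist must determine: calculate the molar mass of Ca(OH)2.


M(Ca(OH)2) = 1×40.08 + 2×16.0 + 2×1.008
= 40.08 + 32.0 + 2.02
= 74.1 g/mol

74.1 g/mol


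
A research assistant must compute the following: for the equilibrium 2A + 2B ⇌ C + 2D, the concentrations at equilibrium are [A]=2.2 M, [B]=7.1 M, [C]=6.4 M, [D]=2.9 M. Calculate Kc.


Kc = [C][D]^2/([A]^2[B]^2)
= (6.4^1 × 2.9^2)/(2.2^2 × 7.1^2)
= 53.824/243.9844
= 0.2206

0.2206


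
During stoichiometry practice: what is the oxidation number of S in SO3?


x + 3(-2) = 0, so x = +6
Oxidation number: +6

+6
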